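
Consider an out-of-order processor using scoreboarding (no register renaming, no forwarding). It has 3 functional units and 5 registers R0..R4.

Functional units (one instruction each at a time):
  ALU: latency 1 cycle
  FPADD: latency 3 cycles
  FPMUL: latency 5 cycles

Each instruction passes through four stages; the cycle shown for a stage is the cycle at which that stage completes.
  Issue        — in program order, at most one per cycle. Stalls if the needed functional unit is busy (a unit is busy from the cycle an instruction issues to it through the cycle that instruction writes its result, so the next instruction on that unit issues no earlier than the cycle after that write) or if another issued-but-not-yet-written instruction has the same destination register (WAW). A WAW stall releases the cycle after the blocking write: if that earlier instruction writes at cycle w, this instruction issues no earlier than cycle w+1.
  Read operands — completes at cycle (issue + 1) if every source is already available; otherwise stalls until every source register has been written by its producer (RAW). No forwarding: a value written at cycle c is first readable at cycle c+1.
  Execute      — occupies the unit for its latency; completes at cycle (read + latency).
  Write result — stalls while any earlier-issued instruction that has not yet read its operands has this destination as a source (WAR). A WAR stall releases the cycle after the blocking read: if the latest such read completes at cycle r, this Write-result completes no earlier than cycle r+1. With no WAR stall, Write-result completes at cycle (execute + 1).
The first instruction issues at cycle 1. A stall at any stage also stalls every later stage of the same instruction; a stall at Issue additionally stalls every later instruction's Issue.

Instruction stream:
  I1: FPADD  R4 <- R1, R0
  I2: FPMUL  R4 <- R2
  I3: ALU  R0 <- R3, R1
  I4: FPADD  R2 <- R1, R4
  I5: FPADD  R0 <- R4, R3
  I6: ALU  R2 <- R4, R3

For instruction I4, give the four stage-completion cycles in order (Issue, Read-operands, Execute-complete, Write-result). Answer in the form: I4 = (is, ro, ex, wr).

t=1  I1 issues→FPADD
t=2  I1 reads
t=5  I1 exec-done
t=6  I1 writes R4
t=7  I2 issues→FPMUL
t=8  I2 reads · I3 issues→ALU
t=9  I3 reads · I4 issues→FPADD
t=10  I3 exec-done
t=11  I3 writes R0
t=13  I2 exec-done
t=14  I2 writes R4
t=15  I4 reads
t=18  I4 exec-done
t=19  I4 writes R2
t=20  I5 issues→FPADD
t=21  I5 reads · I6 issues→ALU
t=22  I6 reads
t=23  I6 exec-done
t=24  I5 exec-done · I6 writes R2
t=25  I5 writes R0

I4 = (9, 15, 18, 19)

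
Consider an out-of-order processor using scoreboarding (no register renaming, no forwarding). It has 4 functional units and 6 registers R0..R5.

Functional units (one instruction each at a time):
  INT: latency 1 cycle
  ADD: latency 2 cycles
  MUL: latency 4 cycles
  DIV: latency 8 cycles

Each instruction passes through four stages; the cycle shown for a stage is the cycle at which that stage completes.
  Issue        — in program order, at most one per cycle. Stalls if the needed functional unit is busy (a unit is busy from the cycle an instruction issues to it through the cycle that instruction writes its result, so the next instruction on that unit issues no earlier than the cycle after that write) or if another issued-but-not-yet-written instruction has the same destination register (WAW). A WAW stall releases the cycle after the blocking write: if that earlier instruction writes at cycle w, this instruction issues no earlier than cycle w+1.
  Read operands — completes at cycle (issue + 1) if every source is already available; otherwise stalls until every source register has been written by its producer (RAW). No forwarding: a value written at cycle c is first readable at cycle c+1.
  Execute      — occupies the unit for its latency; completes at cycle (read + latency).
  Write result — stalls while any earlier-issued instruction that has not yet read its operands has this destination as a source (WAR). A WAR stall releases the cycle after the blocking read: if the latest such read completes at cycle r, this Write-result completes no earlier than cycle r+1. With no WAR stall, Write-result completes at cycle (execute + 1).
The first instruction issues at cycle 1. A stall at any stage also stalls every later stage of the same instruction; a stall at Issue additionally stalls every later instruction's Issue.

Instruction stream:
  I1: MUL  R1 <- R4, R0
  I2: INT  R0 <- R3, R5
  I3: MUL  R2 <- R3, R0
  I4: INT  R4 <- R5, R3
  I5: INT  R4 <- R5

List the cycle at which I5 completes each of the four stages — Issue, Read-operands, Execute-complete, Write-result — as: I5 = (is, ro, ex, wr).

I5 = (13, 14, 15, 16)

[1] I1 issues→MUL
[2] I1 reads; I2 issues→INT
[3] I2 reads
[4] I2 exec-done
[5] I2 writes R0
[6] I1 exec-done
[7] I1 writes R1
[8] I3 issues→MUL
[9] I3 reads; I4 issues→INT
[10] I4 reads
[11] I4 exec-done
[12] I4 writes R4
[13] I3 exec-done; I5 issues→INT
[14] I3 writes R2; I5 reads
[15] I5 exec-done
[16] I5 writes R4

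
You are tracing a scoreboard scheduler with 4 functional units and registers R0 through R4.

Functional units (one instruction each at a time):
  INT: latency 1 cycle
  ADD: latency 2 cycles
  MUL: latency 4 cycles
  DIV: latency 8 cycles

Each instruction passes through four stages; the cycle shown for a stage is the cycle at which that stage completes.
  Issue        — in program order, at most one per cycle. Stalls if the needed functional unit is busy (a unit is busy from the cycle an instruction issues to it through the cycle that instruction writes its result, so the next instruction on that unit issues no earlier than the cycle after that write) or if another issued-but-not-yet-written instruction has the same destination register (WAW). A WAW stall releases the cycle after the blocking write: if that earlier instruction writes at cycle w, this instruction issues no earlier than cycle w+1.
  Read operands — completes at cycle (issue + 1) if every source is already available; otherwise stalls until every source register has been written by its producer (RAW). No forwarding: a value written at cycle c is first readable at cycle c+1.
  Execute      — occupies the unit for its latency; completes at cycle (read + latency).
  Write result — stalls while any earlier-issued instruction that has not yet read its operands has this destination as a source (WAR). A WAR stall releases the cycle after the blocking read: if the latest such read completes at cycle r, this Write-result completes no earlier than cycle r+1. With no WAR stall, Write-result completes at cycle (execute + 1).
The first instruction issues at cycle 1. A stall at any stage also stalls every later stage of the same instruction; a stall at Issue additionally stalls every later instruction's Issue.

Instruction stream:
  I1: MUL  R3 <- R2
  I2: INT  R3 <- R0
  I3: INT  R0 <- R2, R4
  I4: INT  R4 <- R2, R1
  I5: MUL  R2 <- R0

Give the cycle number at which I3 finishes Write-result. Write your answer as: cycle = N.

cycle = 15

I1  is:1  ro:2  ex:6  wr:7
I2  is:8  ro:9  ex:10  wr:11  — WAW R3: wait I1 write@7
I3  is:12  ro:13  ex:14  wr:15  — struct: INT busy until I2 writes@11
I4  is:16  ro:17  ex:18  wr:19  — struct: INT busy until I3 writes@15
I5  is:17  ro:18  ex:22  wr:23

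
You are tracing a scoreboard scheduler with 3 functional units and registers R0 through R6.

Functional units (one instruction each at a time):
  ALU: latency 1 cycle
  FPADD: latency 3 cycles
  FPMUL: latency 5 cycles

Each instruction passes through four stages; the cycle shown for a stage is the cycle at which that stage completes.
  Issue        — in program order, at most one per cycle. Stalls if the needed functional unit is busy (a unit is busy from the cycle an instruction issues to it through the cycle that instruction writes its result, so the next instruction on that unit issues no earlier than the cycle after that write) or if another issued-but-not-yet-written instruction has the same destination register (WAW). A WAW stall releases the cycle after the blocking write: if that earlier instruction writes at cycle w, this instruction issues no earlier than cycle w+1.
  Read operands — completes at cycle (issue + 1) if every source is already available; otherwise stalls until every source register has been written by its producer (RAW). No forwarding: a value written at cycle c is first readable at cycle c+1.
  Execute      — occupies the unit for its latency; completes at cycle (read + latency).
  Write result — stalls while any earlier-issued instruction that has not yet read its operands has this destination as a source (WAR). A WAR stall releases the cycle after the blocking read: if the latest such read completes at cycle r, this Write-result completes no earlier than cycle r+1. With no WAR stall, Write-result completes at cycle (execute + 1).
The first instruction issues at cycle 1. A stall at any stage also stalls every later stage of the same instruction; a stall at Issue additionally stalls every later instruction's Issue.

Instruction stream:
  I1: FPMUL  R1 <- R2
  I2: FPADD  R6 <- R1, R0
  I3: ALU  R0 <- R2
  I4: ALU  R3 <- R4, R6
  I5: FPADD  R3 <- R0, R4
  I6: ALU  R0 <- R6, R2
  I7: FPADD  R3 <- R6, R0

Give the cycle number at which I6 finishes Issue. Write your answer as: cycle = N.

cycle = 18

t=1  issue I1 (FPMUL)
t=2  I1 read-ops, issue I2 (FPADD)
t=3  issue I3 (ALU)
t=4  I3 read-ops
t=5  I3 finished on ALU
t=7  I1 finished on FPMUL
t=8  I1→R1
t=9  I2 read-ops
t=10  I3→R0
t=11  issue I4 (ALU)
t=12  I2 finished on FPADD
t=13  I2→R6
t=14  I4 read-ops
t=15  I4 finished on ALU
t=16  I4→R3
t=17  issue I5 (FPADD)
t=18  I5 read-ops, issue I6 (ALU)
t=19  I6 read-ops
t=20  I6 finished on ALU
t=21  I5 finished on FPADD, I6→R0
t=22  I5→R3
t=23  issue I7 (FPADD)
t=24  I7 read-ops
t=27  I7 finished on FPADD
t=28  I7→R3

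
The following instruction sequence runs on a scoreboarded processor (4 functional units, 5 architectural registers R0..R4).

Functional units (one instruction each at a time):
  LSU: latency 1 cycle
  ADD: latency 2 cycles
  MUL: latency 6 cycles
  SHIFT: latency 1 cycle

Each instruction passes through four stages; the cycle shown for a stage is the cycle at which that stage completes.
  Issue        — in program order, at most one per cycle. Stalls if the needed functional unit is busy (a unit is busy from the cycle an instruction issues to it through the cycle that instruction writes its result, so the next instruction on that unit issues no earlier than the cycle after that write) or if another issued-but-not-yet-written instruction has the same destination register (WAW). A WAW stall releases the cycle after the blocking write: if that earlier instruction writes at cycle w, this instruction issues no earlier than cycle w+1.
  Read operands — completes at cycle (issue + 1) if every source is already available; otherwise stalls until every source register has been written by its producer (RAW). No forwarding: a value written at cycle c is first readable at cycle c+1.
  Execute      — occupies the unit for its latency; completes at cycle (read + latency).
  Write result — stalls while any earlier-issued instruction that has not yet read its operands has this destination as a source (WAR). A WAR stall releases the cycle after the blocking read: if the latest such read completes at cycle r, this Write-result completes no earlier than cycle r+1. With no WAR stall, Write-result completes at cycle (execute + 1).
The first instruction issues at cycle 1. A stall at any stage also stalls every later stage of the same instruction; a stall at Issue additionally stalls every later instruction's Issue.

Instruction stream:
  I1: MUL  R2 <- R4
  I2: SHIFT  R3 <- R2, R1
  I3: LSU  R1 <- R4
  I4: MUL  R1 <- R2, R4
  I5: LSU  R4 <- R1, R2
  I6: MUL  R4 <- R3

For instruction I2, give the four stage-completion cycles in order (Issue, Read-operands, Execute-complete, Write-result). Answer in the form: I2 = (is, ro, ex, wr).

I2 = (2, 10, 11, 12)

I1  is:1  ro:2  ex:8  wr:9
I2  is:2  ro:10  ex:11  wr:12  — RAW R2: wait I1 write@9
I3  is:3  ro:4  ex:5  wr:11  — WAR R1: wait I2 read@10
I4  is:12  ro:13  ex:19  wr:20  — WAW R1: wait I3 write@11
I5  is:13  ro:21  ex:22  wr:23  — RAW R1: wait I4 write@20
I6  is:24  ro:25  ex:31  wr:32  — WAW R4: wait I5 write@23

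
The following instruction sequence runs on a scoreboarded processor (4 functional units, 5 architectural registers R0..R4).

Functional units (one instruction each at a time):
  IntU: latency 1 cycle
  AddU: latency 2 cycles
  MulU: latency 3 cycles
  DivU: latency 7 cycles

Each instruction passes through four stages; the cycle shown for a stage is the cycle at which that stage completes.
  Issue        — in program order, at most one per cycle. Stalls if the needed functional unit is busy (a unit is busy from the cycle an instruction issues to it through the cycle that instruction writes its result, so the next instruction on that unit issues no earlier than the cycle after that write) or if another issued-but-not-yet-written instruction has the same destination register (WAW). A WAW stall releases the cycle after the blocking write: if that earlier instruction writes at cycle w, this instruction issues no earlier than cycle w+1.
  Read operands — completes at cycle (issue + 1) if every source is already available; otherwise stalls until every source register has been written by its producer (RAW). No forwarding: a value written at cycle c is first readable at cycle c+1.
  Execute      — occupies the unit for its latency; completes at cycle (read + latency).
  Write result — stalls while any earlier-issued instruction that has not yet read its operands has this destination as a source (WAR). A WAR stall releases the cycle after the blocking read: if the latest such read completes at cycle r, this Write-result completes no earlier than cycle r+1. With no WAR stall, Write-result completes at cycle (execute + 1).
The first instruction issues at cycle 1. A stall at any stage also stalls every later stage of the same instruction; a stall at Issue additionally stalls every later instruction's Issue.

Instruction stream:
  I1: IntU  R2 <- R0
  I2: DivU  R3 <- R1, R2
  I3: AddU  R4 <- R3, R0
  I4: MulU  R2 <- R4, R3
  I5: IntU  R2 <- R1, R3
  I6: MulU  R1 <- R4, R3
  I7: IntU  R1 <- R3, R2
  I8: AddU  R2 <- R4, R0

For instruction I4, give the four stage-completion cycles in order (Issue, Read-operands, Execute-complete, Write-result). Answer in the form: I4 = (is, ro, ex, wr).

I4 = (5, 18, 21, 22)

cycle 1: I1 dispatched to IntU
cycle 2: I1 operands ready, I2 dispatched to DivU
cycle 3: I1 complete, I3 dispatched to AddU
cycle 4: R2←I1
cycle 5: I2 operands ready, I4 dispatched to MulU
cycle 12: I2 complete
cycle 13: R3←I2
cycle 14: I3 operands ready
cycle 16: I3 complete
cycle 17: R4←I3
cycle 18: I4 operands ready
cycle 21: I4 complete
cycle 22: R2←I4
cycle 23: I5 dispatched to IntU
cycle 24: I5 operands ready, I6 dispatched to MulU
cycle 25: I5 complete, I6 operands ready
cycle 26: R2←I5
cycle 28: I6 complete
cycle 29: R1←I6
cycle 30: I7 dispatched to IntU
cycle 31: I7 operands ready, I8 dispatched to AddU
cycle 32: I7 complete, I8 operands ready
cycle 33: R1←I7
cycle 34: I8 complete
cycle 35: R2←I8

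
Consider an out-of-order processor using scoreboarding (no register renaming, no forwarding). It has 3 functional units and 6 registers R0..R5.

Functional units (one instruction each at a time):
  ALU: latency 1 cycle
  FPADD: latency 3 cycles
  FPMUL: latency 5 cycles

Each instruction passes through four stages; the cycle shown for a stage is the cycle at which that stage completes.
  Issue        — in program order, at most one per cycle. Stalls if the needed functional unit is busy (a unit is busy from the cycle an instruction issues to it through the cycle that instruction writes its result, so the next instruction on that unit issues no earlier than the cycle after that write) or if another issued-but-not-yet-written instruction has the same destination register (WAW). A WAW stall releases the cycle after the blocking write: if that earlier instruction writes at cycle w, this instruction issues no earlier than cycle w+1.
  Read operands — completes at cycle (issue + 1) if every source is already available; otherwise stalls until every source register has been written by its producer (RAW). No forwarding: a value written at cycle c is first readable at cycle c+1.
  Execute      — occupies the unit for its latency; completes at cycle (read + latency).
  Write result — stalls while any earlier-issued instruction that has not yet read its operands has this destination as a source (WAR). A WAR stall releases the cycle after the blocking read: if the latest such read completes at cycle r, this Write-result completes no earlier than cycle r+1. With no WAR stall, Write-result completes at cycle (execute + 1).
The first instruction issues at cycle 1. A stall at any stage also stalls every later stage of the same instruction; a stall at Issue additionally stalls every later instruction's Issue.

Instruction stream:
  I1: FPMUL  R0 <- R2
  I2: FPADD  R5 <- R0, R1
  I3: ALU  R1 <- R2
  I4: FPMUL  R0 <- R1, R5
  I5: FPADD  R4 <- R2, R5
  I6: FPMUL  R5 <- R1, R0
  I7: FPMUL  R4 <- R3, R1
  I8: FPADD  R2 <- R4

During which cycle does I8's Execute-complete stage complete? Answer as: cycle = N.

c1: I1→FPMUL
c2: I1 RO · I2→FPADD
c3: I3→ALU
c4: I3 RO
c5: I3 EX
c7: I1 EX
c8: I1 WR R0
c9: I2 RO · I4→FPMUL
c10: I3 WR R1
c12: I2 EX
c13: I2 WR R5
c14: I4 RO · I5→FPADD
c15: I5 RO
c18: I5 EX
c19: I4 EX · I5 WR R4
c20: I4 WR R0
c21: I6→FPMUL
c22: I6 RO
c27: I6 EX
c28: I6 WR R5
c29: I7→FPMUL
c30: I7 RO · I8→FPADD
c35: I7 EX
c36: I7 WR R4
c37: I8 RO
c40: I8 EX
c41: I8 WR R2

cycle = 40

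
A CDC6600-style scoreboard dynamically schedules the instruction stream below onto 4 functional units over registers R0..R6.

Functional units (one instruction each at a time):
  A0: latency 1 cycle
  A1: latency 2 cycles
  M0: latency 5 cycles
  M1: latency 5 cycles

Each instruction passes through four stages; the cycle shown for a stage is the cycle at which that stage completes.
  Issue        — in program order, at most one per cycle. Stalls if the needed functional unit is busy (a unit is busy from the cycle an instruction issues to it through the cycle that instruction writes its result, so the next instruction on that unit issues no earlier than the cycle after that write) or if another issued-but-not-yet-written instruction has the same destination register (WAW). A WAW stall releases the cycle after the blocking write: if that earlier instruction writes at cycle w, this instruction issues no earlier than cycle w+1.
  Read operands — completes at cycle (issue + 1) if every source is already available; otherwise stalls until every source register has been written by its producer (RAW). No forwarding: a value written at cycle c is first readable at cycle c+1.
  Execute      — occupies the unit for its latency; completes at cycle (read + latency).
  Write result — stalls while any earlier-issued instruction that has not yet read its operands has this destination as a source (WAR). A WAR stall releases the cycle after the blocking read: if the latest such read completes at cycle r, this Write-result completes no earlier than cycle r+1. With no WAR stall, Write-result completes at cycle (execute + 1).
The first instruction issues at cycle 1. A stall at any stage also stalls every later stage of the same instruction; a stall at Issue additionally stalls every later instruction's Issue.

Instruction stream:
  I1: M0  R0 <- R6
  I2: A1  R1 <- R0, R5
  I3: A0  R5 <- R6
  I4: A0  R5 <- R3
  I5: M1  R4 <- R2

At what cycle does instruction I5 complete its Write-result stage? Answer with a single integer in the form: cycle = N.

t=1  I1 issues→M0
t=2  I1 reads, I2 issues→A1
t=3  I3 issues→A0
t=4  I3 reads
t=5  I3 exec-done
t=7  I1 exec-done
t=8  I1 writes R0
t=9  I2 reads
t=10  I3 writes R5
t=11  I2 exec-done, I4 issues→A0
t=12  I2 writes R1, I4 reads, I5 issues→M1
t=13  I4 exec-done, I5 reads
t=14  I4 writes R5
t=18  I5 exec-done
t=19  I5 writes R4

cycle = 19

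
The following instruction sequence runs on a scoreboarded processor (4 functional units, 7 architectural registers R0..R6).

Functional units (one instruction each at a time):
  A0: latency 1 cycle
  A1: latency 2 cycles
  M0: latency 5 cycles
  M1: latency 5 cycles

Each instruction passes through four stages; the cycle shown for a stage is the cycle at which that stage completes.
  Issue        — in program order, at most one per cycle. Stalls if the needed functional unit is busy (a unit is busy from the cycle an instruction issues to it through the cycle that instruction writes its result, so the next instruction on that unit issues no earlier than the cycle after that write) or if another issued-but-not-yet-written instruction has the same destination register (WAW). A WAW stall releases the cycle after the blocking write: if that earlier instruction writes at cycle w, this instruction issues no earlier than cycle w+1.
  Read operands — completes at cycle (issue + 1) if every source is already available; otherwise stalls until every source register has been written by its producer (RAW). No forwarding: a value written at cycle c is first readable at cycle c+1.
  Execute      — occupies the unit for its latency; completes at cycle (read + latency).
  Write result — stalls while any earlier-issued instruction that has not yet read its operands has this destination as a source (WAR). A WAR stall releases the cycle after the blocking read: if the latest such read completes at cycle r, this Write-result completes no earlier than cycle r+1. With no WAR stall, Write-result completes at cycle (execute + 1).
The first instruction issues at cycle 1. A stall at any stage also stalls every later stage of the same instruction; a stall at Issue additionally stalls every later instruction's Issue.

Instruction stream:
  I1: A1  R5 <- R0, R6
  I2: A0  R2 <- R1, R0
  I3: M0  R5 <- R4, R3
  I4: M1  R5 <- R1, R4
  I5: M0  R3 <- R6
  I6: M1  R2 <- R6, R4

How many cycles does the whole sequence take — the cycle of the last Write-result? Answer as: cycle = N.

cycle = 29

t=1  I1 dispatched to A1
t=2  I1 operands ready; I2 dispatched to A0
t=3  I2 operands ready
t=4  I1 complete; I2 complete
t=5  R5←I1; R2←I2
t=6  I3 dispatched to M0
t=7  I3 operands ready
t=12  I3 complete
t=13  R5←I3
t=14  I4 dispatched to M1
t=15  I4 operands ready; I5 dispatched to M0
t=16  I5 operands ready
t=20  I4 complete
t=21  R5←I4; I5 complete
t=22  R3←I5; I6 dispatched to M1
t=23  I6 operands ready
t=28  I6 complete
t=29  R2←I6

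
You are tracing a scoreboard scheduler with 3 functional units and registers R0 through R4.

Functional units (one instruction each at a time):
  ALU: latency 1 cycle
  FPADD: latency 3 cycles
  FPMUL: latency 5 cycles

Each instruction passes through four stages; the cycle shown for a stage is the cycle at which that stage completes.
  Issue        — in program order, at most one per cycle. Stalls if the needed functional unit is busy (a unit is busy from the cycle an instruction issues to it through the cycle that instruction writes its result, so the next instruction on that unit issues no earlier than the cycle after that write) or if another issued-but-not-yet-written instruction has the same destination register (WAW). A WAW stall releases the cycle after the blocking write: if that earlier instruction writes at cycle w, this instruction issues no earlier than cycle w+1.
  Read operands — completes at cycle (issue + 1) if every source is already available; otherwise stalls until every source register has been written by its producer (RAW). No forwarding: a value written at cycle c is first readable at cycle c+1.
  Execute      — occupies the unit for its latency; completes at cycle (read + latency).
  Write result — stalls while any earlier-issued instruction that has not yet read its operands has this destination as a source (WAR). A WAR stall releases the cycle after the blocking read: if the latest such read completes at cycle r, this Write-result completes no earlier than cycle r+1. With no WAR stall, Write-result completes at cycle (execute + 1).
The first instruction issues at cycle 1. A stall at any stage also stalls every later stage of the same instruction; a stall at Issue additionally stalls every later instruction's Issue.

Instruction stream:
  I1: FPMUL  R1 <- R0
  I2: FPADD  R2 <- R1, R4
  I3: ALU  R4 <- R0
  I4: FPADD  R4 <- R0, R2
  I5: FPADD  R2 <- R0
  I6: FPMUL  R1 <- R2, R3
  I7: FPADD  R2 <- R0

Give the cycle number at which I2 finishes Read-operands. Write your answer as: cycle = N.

cycle = 9

c1: I1 dispatched to FPMUL
c2: I1 operands ready · I2 dispatched to FPADD
c3: I3 dispatched to ALU
c4: I3 operands ready
c5: I3 complete
c7: I1 complete
c8: R1←I1
c9: I2 operands ready
c10: R4←I3
c12: I2 complete
c13: R2←I2
c14: I4 dispatched to FPADD
c15: I4 operands ready
c18: I4 complete
c19: R4←I4
c20: I5 dispatched to FPADD
c21: I5 operands ready · I6 dispatched to FPMUL
c24: I5 complete
c25: R2←I5
c26: I6 operands ready · I7 dispatched to FPADD
c27: I7 operands ready
c30: I7 complete
c31: I6 complete · R2←I7
c32: R1←I6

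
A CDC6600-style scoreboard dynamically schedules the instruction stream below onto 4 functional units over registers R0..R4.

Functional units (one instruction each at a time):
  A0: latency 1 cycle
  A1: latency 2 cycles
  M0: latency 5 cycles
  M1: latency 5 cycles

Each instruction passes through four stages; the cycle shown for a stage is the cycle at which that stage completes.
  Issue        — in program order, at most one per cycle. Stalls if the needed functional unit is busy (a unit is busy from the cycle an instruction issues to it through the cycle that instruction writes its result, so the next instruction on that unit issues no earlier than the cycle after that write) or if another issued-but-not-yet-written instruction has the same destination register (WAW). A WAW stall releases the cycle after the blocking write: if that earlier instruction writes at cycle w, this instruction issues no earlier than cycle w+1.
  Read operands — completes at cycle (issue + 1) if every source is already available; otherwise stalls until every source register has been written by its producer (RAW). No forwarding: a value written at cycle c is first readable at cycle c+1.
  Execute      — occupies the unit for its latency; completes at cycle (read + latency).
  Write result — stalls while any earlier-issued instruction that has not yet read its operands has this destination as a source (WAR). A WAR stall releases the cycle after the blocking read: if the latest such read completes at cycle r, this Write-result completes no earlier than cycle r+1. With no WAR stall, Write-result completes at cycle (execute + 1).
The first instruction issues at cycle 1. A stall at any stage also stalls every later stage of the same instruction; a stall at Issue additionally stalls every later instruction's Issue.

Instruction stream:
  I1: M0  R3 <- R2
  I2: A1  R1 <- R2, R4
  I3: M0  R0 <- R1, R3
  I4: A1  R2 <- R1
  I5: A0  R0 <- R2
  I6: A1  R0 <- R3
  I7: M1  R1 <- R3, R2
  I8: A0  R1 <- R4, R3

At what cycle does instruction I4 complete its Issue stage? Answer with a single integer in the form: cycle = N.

cycle = 10

cycle 1: I1 issues→M0
cycle 2: I1 reads | I2 issues→A1
cycle 3: I2 reads
cycle 5: I2 exec-done
cycle 6: I2 writes R1
cycle 7: I1 exec-done
cycle 8: I1 writes R3
cycle 9: I3 issues→M0
cycle 10: I3 reads | I4 issues→A1
cycle 11: I4 reads
cycle 13: I4 exec-done
cycle 14: I4 writes R2
cycle 15: I3 exec-done
cycle 16: I3 writes R0
cycle 17: I5 issues→A0
cycle 18: I5 reads
cycle 19: I5 exec-done
cycle 20: I5 writes R0
cycle 21: I6 issues→A1
cycle 22: I6 reads | I7 issues→M1
cycle 23: I7 reads
cycle 24: I6 exec-done
cycle 25: I6 writes R0
cycle 28: I7 exec-done
cycle 29: I7 writes R1
cycle 30: I8 issues→A0
cycle 31: I8 reads
cycle 32: I8 exec-done
cycle 33: I8 writes R1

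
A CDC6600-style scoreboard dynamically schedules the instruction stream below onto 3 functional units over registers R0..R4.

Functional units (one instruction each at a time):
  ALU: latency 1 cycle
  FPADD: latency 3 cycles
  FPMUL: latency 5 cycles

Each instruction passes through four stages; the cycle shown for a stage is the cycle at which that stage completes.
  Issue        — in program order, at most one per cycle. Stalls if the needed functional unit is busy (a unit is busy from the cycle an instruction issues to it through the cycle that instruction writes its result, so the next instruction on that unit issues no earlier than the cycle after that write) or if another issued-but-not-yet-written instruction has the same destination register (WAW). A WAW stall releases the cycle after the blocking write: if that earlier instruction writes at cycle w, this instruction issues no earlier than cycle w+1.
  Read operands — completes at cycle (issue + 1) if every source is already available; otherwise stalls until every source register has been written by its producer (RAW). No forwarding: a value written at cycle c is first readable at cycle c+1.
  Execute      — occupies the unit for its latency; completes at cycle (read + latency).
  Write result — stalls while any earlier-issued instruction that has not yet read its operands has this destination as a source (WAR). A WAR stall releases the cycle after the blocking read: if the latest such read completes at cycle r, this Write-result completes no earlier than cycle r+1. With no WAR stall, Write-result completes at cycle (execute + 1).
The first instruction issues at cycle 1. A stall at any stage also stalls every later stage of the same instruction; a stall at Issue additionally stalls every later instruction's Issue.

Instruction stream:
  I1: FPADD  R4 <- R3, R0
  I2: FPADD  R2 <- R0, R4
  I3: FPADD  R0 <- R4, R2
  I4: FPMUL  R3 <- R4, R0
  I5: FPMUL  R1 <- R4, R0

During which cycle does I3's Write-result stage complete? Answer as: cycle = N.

1) issue 1, read 2, done 5, write 6
2) issue 7, read 8, done 11, write 12  <struct: FPADD busy until I1 writes@6>
3) issue 13, read 14, done 17, write 18  <struct: FPADD busy until I2 writes@12>
4) issue 14, read 19, done 24, write 25  <RAW R0: wait I3 write@18>
5) issue 26, read 27, done 32, write 33  <struct: FPMUL busy until I4 writes@25>

cycle = 18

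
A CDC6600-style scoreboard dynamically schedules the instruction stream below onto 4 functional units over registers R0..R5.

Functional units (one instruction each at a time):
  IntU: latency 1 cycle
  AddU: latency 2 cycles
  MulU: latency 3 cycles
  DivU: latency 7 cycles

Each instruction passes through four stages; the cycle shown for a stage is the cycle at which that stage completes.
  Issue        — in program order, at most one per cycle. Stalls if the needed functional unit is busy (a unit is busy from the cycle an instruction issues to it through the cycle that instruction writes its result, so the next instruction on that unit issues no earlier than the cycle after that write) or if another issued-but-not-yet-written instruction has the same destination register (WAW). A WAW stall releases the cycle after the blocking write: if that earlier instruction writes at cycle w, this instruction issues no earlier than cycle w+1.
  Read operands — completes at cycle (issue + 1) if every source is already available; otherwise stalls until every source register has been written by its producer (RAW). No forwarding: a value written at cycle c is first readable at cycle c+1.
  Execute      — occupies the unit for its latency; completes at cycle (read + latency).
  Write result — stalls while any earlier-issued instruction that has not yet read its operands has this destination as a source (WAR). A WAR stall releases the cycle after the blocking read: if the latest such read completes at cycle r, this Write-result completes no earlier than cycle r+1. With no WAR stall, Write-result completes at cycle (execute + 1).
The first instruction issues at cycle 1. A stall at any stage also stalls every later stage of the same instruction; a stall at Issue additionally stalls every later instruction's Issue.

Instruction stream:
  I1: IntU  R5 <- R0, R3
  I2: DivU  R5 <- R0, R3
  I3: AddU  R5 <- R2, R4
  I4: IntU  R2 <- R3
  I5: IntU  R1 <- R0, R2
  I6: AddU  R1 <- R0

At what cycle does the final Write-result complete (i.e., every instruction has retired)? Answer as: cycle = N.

cycle = 28

[1] I1 dispatched to IntU
[2] I1 operands ready
[3] I1 complete
[4] R5←I1
[5] I2 dispatched to DivU
[6] I2 operands ready
[13] I2 complete
[14] R5←I2
[15] I3 dispatched to AddU
[16] I3 operands ready; I4 dispatched to IntU
[17] I4 operands ready
[18] I3 complete; I4 complete
[19] R5←I3; R2←I4
[20] I5 dispatched to IntU
[21] I5 operands ready
[22] I5 complete
[23] R1←I5
[24] I6 dispatched to AddU
[25] I6 operands ready
[27] I6 complete
[28] R1←I6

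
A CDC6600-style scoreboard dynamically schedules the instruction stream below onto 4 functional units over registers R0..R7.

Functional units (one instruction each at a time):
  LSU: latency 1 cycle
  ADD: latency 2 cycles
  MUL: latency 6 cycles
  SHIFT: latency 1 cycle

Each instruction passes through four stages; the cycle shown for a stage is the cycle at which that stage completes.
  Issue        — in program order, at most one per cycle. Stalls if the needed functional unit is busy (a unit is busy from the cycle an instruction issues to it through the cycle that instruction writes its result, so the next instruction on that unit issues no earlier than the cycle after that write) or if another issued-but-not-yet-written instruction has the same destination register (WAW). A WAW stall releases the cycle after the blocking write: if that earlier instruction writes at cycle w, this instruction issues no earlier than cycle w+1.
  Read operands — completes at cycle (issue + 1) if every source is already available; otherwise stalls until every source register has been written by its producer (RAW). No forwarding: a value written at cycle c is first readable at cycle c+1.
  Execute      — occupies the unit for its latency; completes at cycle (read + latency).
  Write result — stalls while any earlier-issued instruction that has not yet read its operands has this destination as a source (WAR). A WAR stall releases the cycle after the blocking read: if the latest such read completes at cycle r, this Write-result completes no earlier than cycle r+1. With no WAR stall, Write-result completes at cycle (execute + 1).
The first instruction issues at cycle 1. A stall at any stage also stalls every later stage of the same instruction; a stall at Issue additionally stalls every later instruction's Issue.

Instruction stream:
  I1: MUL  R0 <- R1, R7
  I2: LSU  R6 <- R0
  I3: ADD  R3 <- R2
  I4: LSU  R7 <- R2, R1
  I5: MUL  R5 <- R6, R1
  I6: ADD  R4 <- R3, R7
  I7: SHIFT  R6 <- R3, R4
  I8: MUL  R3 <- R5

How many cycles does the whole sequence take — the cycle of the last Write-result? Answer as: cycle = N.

[I1] 1/2/8/9
[I2] 2/10/11/12  (RAW R0: wait I1 write@9)
[I3] 3/4/6/7
[I4] 13/14/15/16  (struct: LSU busy until I2 writes@12)
[I5] 14/15/21/22
[I6] 15/17/19/20  (RAW R7: wait I4 write@16)
[I7] 16/21/22/23  (RAW R4: wait I6 write@20)
[I8] 23/24/30/31  (struct: MUL busy until I5 writes@22)

cycle = 31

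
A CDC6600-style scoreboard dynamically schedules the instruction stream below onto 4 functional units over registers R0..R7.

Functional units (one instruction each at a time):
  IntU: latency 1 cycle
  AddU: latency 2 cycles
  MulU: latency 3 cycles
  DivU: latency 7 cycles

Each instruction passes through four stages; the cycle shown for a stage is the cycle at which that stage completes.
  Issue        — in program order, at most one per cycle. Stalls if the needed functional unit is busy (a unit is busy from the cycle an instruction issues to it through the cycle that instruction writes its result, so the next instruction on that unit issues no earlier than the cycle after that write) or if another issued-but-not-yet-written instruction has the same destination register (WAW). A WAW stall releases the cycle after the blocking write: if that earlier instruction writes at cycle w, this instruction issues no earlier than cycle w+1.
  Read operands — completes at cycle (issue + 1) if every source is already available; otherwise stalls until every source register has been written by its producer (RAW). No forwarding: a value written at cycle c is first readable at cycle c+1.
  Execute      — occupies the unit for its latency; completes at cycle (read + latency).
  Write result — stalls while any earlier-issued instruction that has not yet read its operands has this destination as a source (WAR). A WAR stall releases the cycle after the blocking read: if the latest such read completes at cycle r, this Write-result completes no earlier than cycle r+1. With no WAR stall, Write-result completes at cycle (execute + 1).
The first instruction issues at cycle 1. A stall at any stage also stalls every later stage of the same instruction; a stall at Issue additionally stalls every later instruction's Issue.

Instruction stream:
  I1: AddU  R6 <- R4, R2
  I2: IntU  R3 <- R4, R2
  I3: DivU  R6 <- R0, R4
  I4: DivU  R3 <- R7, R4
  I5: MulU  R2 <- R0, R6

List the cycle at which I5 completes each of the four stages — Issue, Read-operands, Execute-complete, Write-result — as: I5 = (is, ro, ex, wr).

I5 = (17, 18, 21, 22)

c1: I1→AddU
c2: I1 RO | I2→IntU
c3: I2 RO
c4: I1 EX | I2 EX
c5: I1 WR R6 | I2 WR R3
c6: I3→DivU
c7: I3 RO
c14: I3 EX
c15: I3 WR R6
c16: I4→DivU
c17: I4 RO | I5→MulU
c18: I5 RO
c21: I5 EX
c22: I5 WR R2
c24: I4 EX
c25: I4 WR R3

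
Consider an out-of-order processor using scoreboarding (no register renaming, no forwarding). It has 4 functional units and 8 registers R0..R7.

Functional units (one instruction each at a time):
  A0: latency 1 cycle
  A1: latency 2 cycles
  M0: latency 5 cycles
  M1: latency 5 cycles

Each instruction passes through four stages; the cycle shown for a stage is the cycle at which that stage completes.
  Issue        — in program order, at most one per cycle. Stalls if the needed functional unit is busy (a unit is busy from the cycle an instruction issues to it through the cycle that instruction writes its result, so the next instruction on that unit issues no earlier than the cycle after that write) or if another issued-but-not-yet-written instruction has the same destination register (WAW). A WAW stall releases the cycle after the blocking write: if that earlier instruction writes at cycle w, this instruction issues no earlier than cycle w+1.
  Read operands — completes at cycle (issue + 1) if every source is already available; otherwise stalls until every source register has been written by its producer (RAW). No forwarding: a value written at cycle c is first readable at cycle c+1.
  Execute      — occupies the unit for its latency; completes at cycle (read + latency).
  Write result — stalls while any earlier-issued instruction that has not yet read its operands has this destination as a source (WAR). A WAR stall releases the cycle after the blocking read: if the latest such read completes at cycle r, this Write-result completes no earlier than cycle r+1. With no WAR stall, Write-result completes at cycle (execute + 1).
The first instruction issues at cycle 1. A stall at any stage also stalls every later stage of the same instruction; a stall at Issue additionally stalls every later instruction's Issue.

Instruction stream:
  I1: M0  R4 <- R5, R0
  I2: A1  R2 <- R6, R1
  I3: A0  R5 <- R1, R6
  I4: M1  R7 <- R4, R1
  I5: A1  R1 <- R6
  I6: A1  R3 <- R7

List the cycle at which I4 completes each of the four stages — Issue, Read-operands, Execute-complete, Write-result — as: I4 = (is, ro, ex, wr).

I1  is:1  ro:2  ex:7  wr:8
I2  is:2  ro:3  ex:5  wr:6
I3  is:3  ro:4  ex:5  wr:6
I4  is:4  ro:9  ex:14  wr:15  — RAW R4: wait I1 write@8
I5  is:7  ro:8  ex:10  wr:11  — struct: A1 busy until I2 writes@6
I6  is:12  ro:16  ex:18  wr:19  — struct: A1 busy until I5 writes@11, RAW R7: wait I4 write@15

I4 = (4, 9, 14, 15)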